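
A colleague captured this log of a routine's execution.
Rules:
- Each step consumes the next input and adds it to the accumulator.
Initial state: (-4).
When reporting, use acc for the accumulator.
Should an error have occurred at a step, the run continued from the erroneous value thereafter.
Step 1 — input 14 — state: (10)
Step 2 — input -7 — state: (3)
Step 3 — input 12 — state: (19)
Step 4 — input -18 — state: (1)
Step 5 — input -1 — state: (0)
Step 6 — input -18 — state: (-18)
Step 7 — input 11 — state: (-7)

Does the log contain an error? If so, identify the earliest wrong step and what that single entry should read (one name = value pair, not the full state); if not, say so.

step 3, acc = 15

Recomputing the run from the initial state:
step 1: acc = 10
step 2: acc = 3
step 3: acc = 15
step 4: acc = -3
step 5: acc = -4
step 6: acc = -22
step 7: acc = -11
The first disagreement with the log is at step 3, where the value should be acc = 15.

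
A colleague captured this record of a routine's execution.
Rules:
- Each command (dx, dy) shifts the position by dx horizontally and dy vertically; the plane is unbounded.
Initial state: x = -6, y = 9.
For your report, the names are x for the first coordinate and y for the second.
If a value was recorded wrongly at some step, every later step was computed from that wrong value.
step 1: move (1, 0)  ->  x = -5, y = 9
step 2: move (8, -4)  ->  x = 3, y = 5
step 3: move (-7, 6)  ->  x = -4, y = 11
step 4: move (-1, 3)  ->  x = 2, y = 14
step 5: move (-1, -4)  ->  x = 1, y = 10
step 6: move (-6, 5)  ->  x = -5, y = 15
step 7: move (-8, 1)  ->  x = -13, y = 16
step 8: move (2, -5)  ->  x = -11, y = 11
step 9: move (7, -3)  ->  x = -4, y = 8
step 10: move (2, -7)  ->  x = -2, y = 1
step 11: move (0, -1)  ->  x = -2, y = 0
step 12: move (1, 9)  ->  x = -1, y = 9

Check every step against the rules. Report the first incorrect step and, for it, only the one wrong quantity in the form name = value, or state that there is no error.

Recomputing the run from the initial state:
step 1: x = -5, y = 9
step 2: x = 3, y = 5
step 3: x = -4, y = 11
step 4: x = -5, y = 14
step 5: x = -6, y = 10
step 6: x = -12, y = 15
step 7: x = -20, y = 16
step 8: x = -18, y = 11
step 9: x = -11, y = 8
step 10: x = -9, y = 1
step 11: x = -9, y = 0
step 12: x = -8, y = 9
The first disagreement with the record is at step 4, where the value should be x = -5.

step 4, x = -5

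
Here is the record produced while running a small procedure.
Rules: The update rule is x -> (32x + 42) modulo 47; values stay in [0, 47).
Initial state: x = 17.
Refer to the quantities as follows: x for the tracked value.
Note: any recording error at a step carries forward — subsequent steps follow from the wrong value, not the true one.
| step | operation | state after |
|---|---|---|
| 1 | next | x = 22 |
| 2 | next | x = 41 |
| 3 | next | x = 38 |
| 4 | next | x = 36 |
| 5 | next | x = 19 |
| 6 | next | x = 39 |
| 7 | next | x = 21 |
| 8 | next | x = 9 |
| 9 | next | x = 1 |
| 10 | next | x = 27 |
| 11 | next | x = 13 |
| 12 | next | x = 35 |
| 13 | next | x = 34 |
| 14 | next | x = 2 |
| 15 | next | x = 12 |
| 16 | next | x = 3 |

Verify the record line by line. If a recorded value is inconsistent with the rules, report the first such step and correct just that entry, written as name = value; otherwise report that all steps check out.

Recomputing the run from the initial state:
step 1: x = 22
step 2: x = 41
step 3: x = 38
step 4: x = 36
step 5: x = 19
step 6: x = 39
step 7: x = 21
step 8: x = 9
step 9: x = 1
step 10: x = 27
step 11: x = 13
step 12: x = 35
step 13: x = 34
step 14: x = 2
step 15: x = 12
step 16: x = 3
This matches the record at every step.

no error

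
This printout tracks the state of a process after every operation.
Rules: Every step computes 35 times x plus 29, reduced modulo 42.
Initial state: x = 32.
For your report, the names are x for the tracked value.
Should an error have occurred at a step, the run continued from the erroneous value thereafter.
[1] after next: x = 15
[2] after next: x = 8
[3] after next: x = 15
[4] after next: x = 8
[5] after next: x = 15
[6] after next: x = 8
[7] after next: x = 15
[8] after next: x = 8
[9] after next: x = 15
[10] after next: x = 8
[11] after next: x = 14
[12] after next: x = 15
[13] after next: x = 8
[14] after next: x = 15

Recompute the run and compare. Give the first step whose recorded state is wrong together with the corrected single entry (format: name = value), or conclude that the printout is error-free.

step 1: x = (35*32 + 29) mod 42 = 15 -> agrees with the printout
step 2: x = (35*15 + 29) mod 42 = 8 -> matches
step 3: x = (35*8 + 29) mod 42 = 15 -> in agreement
step 4: x = (35*15 + 29) mod 42 = 8 -> exactly as logged
step 5: x = (35*8 + 29) mod 42 = 15 -> consistent with the printout
step 6: x = (35*15 + 29) mod 42 = 8 -> verified
step 7: x = (35*8 + 29) mod 42 = 15 -> checks out
step 8: x = (35*15 + 29) mod 42 = 8 -> exactly as logged
step 9: x = (35*8 + 29) mod 42 = 15 -> agrees with the printout
step 10: x = (35*15 + 29) mod 42 = 8 -> consistent with the printout
step 11: x = (35*8 + 29) mod 42 = 15 -> the printout disagrees here
The audit stops at step 11: the recorded entry is wrong and should be x = 15.

step 11, x = 15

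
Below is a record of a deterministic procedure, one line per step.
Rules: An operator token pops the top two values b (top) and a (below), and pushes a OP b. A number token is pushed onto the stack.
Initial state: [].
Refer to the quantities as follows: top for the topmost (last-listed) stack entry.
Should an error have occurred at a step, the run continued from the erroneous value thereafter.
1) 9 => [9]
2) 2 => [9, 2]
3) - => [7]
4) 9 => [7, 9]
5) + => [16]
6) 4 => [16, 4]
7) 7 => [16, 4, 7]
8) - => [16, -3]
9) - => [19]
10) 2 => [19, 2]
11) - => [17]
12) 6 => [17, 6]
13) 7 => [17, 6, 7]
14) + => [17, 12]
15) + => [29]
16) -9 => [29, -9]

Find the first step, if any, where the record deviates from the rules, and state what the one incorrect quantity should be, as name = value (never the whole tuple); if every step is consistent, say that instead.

1. push 9: top = 9 (no discrepancy)
2. push 2: top = 2 (consistent with the record)
3. 9 - 2 = 7 (agrees with the record)
4. push 9: top = 9 (consistent with the record)
5. 7 + 9 = 16 (no discrepancy)
6. push 4: top = 4 (no discrepancy)
7. push 7: top = 7 (no discrepancy)
8. 4 - 7 = -3 (agrees with the record)
9. 16 - -3 = 19 (checks out)
10. push 2: top = 2 (exactly as logged)
11. 19 - 2 = 17 (in agreement)
12. push 6: top = 6 (exactly as logged)
13. push 7: top = 7 (exactly as logged)
14. 6 + 7 = 13 (not what was recorded)
First incorrect step: 14; the correct value is top = 13.

step 14, top = 13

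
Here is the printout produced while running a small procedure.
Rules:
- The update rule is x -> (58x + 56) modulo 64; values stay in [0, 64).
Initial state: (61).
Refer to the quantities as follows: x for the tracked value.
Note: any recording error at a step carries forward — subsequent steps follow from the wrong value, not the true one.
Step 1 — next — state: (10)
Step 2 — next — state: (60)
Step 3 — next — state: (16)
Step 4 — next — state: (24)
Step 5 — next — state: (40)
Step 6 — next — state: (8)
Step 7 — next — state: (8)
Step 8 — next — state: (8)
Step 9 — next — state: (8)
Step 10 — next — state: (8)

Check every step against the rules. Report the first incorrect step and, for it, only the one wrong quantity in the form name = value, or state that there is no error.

no error

step 1: x = (58*61 + 56) mod 64 = 10 -> exactly as logged
step 2: x = (58*10 + 56) mod 64 = 60 -> verified
step 3: x = (58*60 + 56) mod 64 = 16 -> verified
step 4: x = (58*16 + 56) mod 64 = 24 -> consistent with the printout
step 5: x = (58*24 + 56) mod 64 = 40 -> agrees with the printout
step 6: x = (58*40 + 56) mod 64 = 8 -> agrees with the printout
step 7: x = (58*8 + 56) mod 64 = 8 -> exactly as logged
step 8: x = (58*8 + 56) mod 64 = 8 -> checks out
step 9: x = (58*8 + 56) mod 64 = 8 -> checks out
step 10: x = (58*8 + 56) mod 64 = 8 -> checks out
Every step is consistent.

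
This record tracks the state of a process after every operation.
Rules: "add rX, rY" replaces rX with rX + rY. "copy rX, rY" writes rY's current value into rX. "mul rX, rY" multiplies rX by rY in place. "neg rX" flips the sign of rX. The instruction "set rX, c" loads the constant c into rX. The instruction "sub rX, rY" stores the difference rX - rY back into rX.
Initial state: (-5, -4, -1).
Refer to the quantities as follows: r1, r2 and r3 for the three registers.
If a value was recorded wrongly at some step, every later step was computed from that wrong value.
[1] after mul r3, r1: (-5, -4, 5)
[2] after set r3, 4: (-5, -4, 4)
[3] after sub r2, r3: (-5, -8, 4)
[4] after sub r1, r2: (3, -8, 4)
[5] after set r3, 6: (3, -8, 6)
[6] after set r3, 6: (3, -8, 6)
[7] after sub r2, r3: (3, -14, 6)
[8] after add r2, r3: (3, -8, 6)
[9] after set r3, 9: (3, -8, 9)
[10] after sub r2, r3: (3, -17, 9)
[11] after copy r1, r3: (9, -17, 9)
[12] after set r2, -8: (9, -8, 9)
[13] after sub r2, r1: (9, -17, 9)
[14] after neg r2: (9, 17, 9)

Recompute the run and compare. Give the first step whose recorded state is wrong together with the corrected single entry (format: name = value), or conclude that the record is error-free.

no error

Recomputing the run from the initial state:
step 1: r1 = -5, r2 = -4, r3 = 5
step 2: r1 = -5, r2 = -4, r3 = 4
step 3: r1 = -5, r2 = -8, r3 = 4
step 4: r1 = 3, r2 = -8, r3 = 4
step 5: r1 = 3, r2 = -8, r3 = 6
step 6: r1 = 3, r2 = -8, r3 = 6
step 7: r1 = 3, r2 = -14, r3 = 6
step 8: r1 = 3, r2 = -8, r3 = 6
step 9: r1 = 3, r2 = -8, r3 = 9
step 10: r1 = 3, r2 = -17, r3 = 9
step 11: r1 = 9, r2 = -17, r3 = 9
step 12: r1 = 9, r2 = -8, r3 = 9
step 13: r1 = 9, r2 = -17, r3 = 9
step 14: r1 = 9, r2 = 17, r3 = 9
This matches the record at every step.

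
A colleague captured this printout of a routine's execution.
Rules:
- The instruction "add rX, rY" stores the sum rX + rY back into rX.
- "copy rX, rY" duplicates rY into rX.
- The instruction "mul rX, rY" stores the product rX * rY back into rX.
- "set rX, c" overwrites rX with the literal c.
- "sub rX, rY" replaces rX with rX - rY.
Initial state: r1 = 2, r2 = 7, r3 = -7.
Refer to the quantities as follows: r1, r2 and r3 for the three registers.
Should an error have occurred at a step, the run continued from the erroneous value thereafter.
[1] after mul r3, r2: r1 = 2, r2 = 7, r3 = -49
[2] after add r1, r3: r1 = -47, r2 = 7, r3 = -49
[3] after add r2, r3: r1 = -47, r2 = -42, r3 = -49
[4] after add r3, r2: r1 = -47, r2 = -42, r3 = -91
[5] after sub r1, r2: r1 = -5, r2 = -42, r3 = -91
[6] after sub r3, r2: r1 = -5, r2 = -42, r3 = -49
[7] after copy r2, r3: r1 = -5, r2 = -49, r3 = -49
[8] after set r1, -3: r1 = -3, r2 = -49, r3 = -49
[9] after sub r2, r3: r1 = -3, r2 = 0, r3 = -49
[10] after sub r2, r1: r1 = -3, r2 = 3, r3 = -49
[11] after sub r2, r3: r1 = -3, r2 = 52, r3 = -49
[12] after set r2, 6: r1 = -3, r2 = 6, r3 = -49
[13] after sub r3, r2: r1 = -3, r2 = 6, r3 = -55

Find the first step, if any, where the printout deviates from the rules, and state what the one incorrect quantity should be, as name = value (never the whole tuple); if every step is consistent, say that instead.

no error

step 1: r3 = -7 * 7 = -49 -> in agreement
step 2: r1 = 2 + -49 = -47 -> same as recorded
step 3: r2 = 7 + -49 = -42 -> confirmed correct
step 4: r3 = -49 + -42 = -91 -> in agreement
step 5: r1 = -47 - -42 = -5 -> verified
step 6: r3 = -91 - -42 = -49 -> matches
step 7: r2 = -49 -> agrees with the printout
step 8: r1 = -3 -> no discrepancy
step 9: r2 = -49 - -49 = 0 -> in agreement
step 10: r2 = 0 - -3 = 3 -> consistent with the printout
step 11: r2 = 3 - -49 = 52 -> exactly as logged
step 12: r2 = 6 -> same as recorded
step 13: r3 = -49 - 6 = -55 -> confirmed correct
The whole run recomputes cleanly — no discrepancies.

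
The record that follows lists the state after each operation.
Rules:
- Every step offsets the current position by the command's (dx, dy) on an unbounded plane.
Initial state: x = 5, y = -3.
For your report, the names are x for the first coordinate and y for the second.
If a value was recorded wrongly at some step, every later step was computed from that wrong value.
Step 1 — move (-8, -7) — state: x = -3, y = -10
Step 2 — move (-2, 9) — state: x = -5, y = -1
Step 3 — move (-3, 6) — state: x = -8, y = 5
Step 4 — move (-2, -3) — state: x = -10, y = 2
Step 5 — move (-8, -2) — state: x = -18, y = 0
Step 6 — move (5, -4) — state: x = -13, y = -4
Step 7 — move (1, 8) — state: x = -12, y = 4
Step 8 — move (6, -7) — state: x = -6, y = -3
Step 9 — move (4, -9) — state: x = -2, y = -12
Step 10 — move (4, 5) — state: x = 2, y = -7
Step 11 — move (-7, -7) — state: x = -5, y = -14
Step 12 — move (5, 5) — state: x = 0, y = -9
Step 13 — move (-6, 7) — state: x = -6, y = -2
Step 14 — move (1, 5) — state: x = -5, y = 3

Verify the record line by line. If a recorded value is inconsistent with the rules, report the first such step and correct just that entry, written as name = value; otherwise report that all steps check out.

no error

Recomputing the run from the initial state:
step 1: x = -3, y = -10
step 2: x = -5, y = -1
step 3: x = -8, y = 5
step 4: x = -10, y = 2
step 5: x = -18, y = 0
step 6: x = -13, y = -4
step 7: x = -12, y = 4
step 8: x = -6, y = -3
step 9: x = -2, y = -12
step 10: x = 2, y = -7
step 11: x = -5, y = -14
step 12: x = 0, y = -9
step 13: x = -6, y = -2
step 14: x = -5, y = 3
This matches the record at every step.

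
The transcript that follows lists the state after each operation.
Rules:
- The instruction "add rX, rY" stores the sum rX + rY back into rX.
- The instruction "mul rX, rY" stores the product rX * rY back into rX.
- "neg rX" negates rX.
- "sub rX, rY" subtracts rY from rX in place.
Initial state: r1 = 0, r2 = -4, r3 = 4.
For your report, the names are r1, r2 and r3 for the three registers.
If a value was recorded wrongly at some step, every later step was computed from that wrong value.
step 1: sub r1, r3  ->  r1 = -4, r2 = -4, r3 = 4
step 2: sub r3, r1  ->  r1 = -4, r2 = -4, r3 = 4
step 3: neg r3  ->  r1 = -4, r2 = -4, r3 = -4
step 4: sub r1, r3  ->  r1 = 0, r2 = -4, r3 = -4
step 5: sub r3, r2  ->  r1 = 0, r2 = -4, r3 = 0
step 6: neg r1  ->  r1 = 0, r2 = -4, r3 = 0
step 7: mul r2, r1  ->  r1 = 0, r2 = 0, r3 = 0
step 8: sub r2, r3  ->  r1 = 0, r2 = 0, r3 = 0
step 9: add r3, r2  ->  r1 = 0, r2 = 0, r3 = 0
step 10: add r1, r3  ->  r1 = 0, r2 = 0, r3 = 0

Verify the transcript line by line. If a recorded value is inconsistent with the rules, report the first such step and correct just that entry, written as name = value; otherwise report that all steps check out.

Recomputing the run from the initial state:
step 1: r1 = -4, r2 = -4, r3 = 4
step 2: r1 = -4, r2 = -4, r3 = 8
step 3: r1 = -4, r2 = -4, r3 = -8
step 4: r1 = 4, r2 = -4, r3 = -8
step 5: r1 = 4, r2 = -4, r3 = -4
step 6: r1 = -4, r2 = -4, r3 = -4
step 7: r1 = -4, r2 = 16, r3 = -4
step 8: r1 = -4, r2 = 20, r3 = -4
step 9: r1 = -4, r2 = 20, r3 = 16
step 10: r1 = 12, r2 = 20, r3 = 16
The first disagreement with the transcript is at step 2, where the value should be r3 = 8.

step 2, r3 = 8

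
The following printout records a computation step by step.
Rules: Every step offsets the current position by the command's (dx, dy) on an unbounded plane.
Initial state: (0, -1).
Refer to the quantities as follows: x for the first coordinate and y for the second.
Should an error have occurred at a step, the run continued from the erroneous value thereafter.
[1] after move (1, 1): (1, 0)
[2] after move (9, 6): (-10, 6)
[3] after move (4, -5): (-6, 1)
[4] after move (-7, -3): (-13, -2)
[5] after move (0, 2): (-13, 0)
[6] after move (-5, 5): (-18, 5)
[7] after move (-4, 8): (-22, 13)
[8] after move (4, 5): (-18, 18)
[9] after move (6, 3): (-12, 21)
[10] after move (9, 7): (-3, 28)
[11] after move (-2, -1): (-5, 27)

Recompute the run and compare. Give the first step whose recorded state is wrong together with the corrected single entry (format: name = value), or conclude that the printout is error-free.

step 2, x = 10

Recomputing the run from the initial state:
step 1: x = 1, y = 0
step 2: x = 10, y = 6
step 3: x = 14, y = 1
step 4: x = 7, y = -2
step 5: x = 7, y = 0
step 6: x = 2, y = 5
step 7: x = -2, y = 13
step 8: x = 2, y = 18
step 9: x = 8, y = 21
step 10: x = 17, y = 28
step 11: x = 15, y = 27
The first disagreement with the printout is at step 2, where the value should be x = 10.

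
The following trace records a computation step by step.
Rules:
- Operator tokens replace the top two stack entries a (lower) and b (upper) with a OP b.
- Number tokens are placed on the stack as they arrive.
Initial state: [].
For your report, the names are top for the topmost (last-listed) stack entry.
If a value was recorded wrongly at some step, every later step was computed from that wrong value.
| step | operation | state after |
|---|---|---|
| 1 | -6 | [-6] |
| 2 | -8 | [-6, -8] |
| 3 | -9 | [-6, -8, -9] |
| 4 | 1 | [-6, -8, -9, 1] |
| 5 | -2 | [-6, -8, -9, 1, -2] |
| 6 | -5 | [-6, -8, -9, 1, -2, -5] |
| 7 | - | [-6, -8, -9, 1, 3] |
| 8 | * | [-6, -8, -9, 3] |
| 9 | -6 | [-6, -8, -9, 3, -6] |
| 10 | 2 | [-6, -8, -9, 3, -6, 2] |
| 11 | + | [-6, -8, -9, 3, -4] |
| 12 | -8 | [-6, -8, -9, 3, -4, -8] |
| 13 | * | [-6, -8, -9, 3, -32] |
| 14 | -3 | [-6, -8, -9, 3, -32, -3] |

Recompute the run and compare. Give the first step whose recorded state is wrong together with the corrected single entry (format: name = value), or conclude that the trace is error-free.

step 13, top = 32

step 1: push -6: top = -6 -> exactly as logged
step 2: push -8: top = -8 -> in agreement
step 3: push -9: top = -9 -> consistent with the trace
step 4: push 1: top = 1 -> no discrepancy
step 5: push -2: top = -2 -> same as recorded
step 6: push -5: top = -5 -> in agreement
step 7: -2 - -5 = 3 -> no discrepancy
step 8: 1 * 3 = 3 -> confirmed correct
step 9: push -6: top = -6 -> in agreement
step 10: push 2: top = 2 -> confirmed correct
step 11: -6 + 2 = -4 -> exactly as logged
step 12: push -8: top = -8 -> checks out
step 13: -4 * -8 = 32 -> the trace disagrees here
Step 13 is the first one off; corrected, top = 32.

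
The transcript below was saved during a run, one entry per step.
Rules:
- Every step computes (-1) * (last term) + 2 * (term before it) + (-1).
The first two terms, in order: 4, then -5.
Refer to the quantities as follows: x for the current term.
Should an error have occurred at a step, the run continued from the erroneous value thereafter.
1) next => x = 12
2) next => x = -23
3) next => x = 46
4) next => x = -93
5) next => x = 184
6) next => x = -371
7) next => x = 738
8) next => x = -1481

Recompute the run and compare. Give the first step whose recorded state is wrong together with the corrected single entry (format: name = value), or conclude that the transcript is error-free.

Step 1: x = -1*(-5) + (2)*(4) + (-1) = 12 — no discrepancy.
Step 2: x = -1*(12) + (2)*(-5) + (-1) = -23 — same as recorded.
Step 3: x = -1*(-23) + (2)*(12) + (-1) = 46 — checks out.
Step 4: x = -1*(46) + (2)*(-23) + (-1) = -93 — confirmed correct.
Step 5: x = -1*(-93) + (2)*(46) + (-1) = 184 — consistent with the transcript.
Step 6: x = -1*(184) + (2)*(-93) + (-1) = -371 — agrees with the transcript.
Step 7: x = -1*(-371) + (2)*(184) + (-1) = 738 — agrees with the transcript.
Step 8: x = -1*(738) + (2)*(-371) + (-1) = -1481 — exactly as logged.
Every step is consistent.

no error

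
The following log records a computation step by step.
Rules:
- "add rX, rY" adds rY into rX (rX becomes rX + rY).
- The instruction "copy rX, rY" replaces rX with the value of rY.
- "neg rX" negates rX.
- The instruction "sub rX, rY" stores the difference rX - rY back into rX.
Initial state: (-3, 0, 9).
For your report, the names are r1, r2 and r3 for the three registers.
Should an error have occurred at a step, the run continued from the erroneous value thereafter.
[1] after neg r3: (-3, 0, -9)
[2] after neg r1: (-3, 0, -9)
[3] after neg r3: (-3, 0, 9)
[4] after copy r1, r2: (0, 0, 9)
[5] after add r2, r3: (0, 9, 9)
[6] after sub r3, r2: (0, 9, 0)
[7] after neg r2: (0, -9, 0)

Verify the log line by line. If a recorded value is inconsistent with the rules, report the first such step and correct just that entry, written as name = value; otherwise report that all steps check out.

step 2, r1 = 3

Recomputing the run from the initial state:
step 1: r1 = -3, r2 = 0, r3 = -9
step 2: r1 = 3, r2 = 0, r3 = -9
step 3: r1 = 3, r2 = 0, r3 = 9
step 4: r1 = 0, r2 = 0, r3 = 9
step 5: r1 = 0, r2 = 9, r3 = 9
step 6: r1 = 0, r2 = 9, r3 = 0
step 7: r1 = 0, r2 = -9, r3 = 0
The first disagreement with the log is at step 2, where the value should be r1 = 3.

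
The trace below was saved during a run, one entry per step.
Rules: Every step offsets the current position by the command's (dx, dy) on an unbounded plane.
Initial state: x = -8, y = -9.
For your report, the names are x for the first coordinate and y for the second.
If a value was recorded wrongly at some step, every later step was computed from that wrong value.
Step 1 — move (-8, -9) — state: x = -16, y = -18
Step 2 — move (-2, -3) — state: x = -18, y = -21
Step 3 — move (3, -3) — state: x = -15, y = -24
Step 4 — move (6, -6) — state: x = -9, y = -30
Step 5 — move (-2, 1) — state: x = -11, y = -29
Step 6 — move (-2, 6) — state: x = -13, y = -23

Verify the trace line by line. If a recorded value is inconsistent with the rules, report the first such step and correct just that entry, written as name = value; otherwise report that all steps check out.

1. x = -8 + (-8) = -16, y = -9 + (-9) = -18 (checks out)
2. x = -16 + (-2) = -18, y = -18 + (-3) = -21 (verified)
3. x = -18 + (3) = -15, y = -21 + (-3) = -24 (consistent with the trace)
4. x = -15 + (6) = -9, y = -24 + (-6) = -30 (consistent with the trace)
5. x = -9 + (-2) = -11, y = -30 + (1) = -29 (agrees with the trace)
6. x = -11 + (-2) = -13, y = -29 + (6) = -23 (exactly as logged)
Each recorded entry agrees with the recomputation.

no error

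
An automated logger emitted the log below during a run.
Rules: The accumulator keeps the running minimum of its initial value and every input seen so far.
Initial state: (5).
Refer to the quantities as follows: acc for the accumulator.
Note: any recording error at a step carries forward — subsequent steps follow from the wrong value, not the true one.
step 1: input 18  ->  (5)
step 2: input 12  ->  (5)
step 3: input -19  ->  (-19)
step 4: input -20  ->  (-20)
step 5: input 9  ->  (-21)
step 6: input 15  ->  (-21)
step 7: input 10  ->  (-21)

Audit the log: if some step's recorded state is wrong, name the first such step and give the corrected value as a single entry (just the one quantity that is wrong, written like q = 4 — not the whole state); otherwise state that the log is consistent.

Recomputing the run from the initial state:
step 1: acc = 5
step 2: acc = 5
step 3: acc = -19
step 4: acc = -20
step 5: acc = -20
step 6: acc = -20
step 7: acc = -20
The first disagreement with the log is at step 5, where the value should be acc = -20.

step 5, acc = -20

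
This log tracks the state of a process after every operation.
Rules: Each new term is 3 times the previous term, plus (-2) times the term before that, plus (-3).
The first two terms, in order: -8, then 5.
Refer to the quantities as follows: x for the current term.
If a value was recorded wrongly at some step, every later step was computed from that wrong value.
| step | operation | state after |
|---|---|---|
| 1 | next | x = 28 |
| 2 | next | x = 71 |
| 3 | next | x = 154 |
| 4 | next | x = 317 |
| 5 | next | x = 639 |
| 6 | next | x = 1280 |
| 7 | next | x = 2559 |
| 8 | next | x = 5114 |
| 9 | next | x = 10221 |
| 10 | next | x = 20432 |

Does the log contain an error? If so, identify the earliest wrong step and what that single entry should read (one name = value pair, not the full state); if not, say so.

Recomputing the run from the initial state:
step 1: x = 28
step 2: x = 71
step 3: x = 154
step 4: x = 317
step 5: x = 640
step 6: x = 1283
step 7: x = 2566
step 8: x = 5129
step 9: x = 10252
step 10: x = 20495
The first disagreement with the log is at step 5, where the value should be x = 640.

step 5, x = 640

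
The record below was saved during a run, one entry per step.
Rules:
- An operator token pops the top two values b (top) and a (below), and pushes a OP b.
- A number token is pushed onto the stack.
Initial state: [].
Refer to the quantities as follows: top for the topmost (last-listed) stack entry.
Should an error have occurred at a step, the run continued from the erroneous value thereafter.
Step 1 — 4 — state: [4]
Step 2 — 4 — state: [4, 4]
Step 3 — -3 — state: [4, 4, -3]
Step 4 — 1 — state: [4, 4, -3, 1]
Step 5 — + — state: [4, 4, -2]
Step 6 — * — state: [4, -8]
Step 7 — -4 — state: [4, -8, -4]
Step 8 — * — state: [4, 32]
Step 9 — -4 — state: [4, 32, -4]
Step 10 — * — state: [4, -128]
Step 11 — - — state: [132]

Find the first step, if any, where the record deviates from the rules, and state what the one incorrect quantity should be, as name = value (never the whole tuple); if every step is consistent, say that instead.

no error

step 1: push 4: top = 4 -> exactly as logged
step 2: push 4: top = 4 -> no discrepancy
step 3: push -3: top = -3 -> consistent with the record
step 4: push 1: top = 1 -> no discrepancy
step 5: -3 + 1 = -2 -> exactly as logged
step 6: 4 * -2 = -8 -> matches
step 7: push -4: top = -4 -> verified
step 8: -8 * -4 = 32 -> agrees with the record
step 9: push -4: top = -4 -> in agreement
step 10: 32 * -4 = -128 -> same as recorded
step 11: 4 - -128 = 132 -> confirmed correct
All entries verified; no error found.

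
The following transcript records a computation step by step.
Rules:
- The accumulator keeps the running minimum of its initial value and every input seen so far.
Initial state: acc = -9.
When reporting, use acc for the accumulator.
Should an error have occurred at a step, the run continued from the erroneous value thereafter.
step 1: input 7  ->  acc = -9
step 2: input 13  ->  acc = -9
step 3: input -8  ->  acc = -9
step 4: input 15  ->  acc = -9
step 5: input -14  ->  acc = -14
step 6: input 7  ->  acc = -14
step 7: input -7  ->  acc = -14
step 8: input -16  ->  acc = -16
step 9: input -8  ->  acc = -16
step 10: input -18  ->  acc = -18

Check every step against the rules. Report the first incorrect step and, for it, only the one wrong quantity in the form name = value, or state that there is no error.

no error

Recomputing the run from the initial state:
step 1: acc = -9
step 2: acc = -9
step 3: acc = -9
step 4: acc = -9
step 5: acc = -14
step 6: acc = -14
step 7: acc = -14
step 8: acc = -16
step 9: acc = -16
step 10: acc = -18
This matches the transcript at every step.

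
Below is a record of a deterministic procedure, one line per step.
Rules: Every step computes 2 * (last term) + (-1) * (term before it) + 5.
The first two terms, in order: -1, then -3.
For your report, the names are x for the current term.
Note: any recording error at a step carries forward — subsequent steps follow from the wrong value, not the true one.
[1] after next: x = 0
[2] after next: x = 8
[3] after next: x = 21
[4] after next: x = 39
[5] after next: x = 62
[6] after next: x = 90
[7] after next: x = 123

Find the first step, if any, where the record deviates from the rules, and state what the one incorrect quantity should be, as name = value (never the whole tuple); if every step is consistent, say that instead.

Recomputing the run from the initial state:
step 1: x = 0
step 2: x = 8
step 3: x = 21
step 4: x = 39
step 5: x = 62
step 6: x = 90
step 7: x = 123
This matches the record at every step.

no error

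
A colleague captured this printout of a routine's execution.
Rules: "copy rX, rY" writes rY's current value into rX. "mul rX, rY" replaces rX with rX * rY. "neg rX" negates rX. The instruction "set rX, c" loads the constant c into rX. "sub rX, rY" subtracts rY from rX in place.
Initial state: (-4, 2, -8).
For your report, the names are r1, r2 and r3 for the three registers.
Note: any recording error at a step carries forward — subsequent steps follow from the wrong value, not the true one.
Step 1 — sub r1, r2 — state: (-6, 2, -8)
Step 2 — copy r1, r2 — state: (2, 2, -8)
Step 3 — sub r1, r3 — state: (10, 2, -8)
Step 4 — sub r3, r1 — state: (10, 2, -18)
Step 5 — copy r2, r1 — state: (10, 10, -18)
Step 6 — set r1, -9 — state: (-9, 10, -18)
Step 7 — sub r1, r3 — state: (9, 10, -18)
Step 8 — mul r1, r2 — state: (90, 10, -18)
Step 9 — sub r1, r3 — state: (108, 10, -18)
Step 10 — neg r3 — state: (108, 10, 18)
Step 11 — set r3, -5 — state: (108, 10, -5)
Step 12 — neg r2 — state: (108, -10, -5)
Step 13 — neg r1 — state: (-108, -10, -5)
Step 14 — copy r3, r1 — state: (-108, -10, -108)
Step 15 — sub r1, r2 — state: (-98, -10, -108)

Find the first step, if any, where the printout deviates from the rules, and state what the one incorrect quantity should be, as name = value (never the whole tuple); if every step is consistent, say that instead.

no error

1. r1 = -4 - 2 = -6 (verified)
2. r1 = 2 (no discrepancy)
3. r1 = 2 - -8 = 10 (in agreement)
4. r3 = -8 - 10 = -18 (agrees with the printout)
5. r2 = 10 (confirmed correct)
6. r1 = -9 (verified)
7. r1 = -9 - -18 = 9 (in agreement)
8. r1 = 9 * 10 = 90 (exactly as logged)
9. r1 = 90 - -18 = 108 (in agreement)
10. r3 = -(-18) = 18 (checks out)
11. r3 = -5 (in agreement)
12. r2 = -(10) = -10 (verified)
13. r1 = -(108) = -108 (checks out)
14. r3 = -108 (checks out)
15. r1 = -108 - -10 = -98 (same as recorded)
No step deviates from the rules.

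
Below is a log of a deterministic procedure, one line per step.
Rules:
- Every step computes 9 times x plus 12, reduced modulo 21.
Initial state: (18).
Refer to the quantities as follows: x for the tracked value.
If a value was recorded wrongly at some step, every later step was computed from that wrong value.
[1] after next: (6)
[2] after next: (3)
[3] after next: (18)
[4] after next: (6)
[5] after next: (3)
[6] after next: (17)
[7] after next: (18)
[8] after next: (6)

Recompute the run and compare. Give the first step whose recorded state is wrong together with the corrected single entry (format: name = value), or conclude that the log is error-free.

1. x = (9*18 + 12) mod 21 = 6 (no discrepancy)
2. x = (9*6 + 12) mod 21 = 3 (agrees with the log)
3. x = (9*3 + 12) mod 21 = 18 (matches)
4. x = (9*18 + 12) mod 21 = 6 (same as recorded)
5. x = (9*6 + 12) mod 21 = 3 (exactly as logged)
6. x = (9*3 + 12) mod 21 = 18 (the log disagrees here)
Conclusion: step 6 carries the first error; the entry should be x = 18.

step 6, x = 18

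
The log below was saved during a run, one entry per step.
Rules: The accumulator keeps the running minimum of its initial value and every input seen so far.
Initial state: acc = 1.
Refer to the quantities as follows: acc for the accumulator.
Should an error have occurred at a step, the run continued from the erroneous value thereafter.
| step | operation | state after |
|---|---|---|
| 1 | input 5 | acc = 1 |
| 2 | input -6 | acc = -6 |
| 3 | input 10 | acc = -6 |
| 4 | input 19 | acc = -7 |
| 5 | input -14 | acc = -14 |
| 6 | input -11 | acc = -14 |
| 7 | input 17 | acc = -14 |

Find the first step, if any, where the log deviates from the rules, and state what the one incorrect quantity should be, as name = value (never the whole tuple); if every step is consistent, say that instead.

step 4, acc = -6

Recomputing the run from the initial state:
step 1: acc = 1
step 2: acc = -6
step 3: acc = -6
step 4: acc = -6
step 5: acc = -14
step 6: acc = -14
step 7: acc = -14
The first disagreement with the log is at step 4, where the value should be acc = -6.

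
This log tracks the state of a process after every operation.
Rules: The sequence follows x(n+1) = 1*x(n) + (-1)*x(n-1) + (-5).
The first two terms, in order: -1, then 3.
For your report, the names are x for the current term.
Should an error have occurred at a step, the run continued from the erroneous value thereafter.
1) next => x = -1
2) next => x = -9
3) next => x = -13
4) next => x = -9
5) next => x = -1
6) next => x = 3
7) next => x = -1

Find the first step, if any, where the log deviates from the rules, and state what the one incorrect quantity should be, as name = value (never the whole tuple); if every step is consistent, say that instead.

no error

Recomputing the run from the initial state:
step 1: x = -1
step 2: x = -9
step 3: x = -13
step 4: x = -9
step 5: x = -1
step 6: x = 3
step 7: x = -1
This matches the log at every step.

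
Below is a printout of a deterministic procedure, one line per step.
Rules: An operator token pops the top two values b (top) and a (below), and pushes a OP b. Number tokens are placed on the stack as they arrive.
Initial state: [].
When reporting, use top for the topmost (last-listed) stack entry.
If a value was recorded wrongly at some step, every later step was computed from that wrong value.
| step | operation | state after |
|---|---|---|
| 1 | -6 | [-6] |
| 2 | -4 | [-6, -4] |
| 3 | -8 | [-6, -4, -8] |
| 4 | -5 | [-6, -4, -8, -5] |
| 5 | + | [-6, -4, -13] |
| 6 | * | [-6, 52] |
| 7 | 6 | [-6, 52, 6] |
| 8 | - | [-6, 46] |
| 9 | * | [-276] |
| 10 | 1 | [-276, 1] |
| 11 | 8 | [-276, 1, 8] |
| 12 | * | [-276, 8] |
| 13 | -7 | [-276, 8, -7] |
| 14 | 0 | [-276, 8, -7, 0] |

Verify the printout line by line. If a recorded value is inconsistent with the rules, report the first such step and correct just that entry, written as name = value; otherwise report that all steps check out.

no error

Recomputing the run from the initial state:
step 1: [-6]
step 2: [-6, -4]
step 3: [-6, -4, -8]
step 4: [-6, -4, -8, -5]
step 5: [-6, -4, -13]
step 6: [-6, 52]
step 7: [-6, 52, 6]
step 8: [-6, 46]
step 9: [-276]
step 10: [-276, 1]
step 11: [-276, 1, 8]
step 12: [-276, 8]
step 13: [-276, 8, -7]
step 14: [-276, 8, -7, 0]
This matches the printout at every step.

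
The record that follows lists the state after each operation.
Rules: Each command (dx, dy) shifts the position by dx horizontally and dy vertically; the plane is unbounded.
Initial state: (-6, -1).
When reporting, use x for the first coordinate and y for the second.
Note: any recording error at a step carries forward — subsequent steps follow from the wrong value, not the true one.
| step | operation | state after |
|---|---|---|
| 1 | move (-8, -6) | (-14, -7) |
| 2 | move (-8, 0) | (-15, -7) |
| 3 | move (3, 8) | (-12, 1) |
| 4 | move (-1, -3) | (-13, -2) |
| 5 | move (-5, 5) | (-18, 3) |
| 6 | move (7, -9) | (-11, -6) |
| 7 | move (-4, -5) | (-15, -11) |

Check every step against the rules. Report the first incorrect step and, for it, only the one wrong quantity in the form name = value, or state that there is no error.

step 2, x = -22

Step 1: x = -6 + (-8) = -14, y = -1 + (-6) = -7 — checks out.
Step 2: x = -14 + (-8) = -22, y = -7 + (0) = -7 — the recorded entry deviates here.
Conclusion: step 2 carries the first error; the entry should be x = -22.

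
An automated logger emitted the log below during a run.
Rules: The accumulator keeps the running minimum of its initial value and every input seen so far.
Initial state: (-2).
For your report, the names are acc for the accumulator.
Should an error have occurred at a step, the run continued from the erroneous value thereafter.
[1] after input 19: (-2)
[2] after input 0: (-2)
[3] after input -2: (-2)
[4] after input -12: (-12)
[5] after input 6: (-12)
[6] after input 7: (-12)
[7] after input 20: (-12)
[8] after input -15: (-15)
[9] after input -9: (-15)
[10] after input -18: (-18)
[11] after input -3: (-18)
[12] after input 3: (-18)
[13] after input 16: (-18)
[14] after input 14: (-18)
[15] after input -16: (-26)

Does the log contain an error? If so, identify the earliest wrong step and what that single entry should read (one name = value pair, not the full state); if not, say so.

Recomputing the run from the initial state:
step 1: acc = -2
step 2: acc = -2
step 3: acc = -2
step 4: acc = -12
step 5: acc = -12
step 6: acc = -12
step 7: acc = -12
step 8: acc = -15
step 9: acc = -15
step 10: acc = -18
step 11: acc = -18
step 12: acc = -18
step 13: acc = -18
step 14: acc = -18
step 15: acc = -18
The first disagreement with the log is at step 15, where the value should be acc = -18.

step 15, acc = -18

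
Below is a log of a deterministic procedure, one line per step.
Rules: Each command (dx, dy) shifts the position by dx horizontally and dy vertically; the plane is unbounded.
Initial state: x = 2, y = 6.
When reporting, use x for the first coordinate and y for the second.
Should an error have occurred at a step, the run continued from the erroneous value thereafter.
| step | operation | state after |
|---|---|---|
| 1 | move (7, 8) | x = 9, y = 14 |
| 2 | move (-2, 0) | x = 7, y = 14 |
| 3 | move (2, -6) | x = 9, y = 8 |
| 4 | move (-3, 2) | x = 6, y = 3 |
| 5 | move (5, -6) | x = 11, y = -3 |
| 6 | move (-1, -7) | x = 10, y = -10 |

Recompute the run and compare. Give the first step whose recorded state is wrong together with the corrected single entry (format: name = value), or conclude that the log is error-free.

step 4, y = 10

step 1: x = 2 + (7) = 9, y = 6 + (8) = 14 -> agrees with the log
step 2: x = 9 + (-2) = 7, y = 14 + (0) = 14 -> in agreement
step 3: x = 7 + (2) = 9, y = 14 + (-6) = 8 -> no discrepancy
step 4: x = 9 + (-3) = 6, y = 8 + (2) = 10 -> the log has a different value
So the first discrepancy is step 4, where the right value is y = 10.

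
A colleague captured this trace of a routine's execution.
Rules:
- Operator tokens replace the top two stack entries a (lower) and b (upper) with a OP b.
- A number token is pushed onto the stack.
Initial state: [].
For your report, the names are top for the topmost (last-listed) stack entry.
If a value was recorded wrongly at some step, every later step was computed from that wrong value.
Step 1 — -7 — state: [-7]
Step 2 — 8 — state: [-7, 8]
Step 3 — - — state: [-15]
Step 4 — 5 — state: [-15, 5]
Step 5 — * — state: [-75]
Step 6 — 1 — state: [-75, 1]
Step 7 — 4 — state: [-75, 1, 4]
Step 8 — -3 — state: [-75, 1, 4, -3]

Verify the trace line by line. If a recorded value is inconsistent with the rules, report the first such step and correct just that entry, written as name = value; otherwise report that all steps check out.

no error

Step 1: push -7: top = -7 — no discrepancy.
Step 2: push 8: top = 8 — same as recorded.
Step 3: -7 - 8 = -15 — matches.
Step 4: push 5: top = 5 — same as recorded.
Step 5: -15 * 5 = -75 — matches.
Step 6: push 1: top = 1 — same as recorded.
Step 7: push 4: top = 4 — checks out.
Step 8: push -3: top = -3 — checks out.
Nothing is out of place; the run is error-free.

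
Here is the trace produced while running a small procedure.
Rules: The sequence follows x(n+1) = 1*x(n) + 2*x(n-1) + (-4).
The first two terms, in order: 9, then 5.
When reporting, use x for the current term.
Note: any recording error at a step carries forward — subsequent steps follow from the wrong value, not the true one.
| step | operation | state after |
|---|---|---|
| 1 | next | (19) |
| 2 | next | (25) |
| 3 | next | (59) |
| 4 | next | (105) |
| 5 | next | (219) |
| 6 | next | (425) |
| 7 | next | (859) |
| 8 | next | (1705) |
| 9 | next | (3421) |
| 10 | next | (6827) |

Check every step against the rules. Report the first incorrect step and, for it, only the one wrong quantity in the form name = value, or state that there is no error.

Recomputing the run from the initial state:
step 1: x = 19
step 2: x = 25
step 3: x = 59
step 4: x = 105
step 5: x = 219
step 6: x = 425
step 7: x = 859
step 8: x = 1705
step 9: x = 3419
step 10: x = 6825
The first disagreement with the trace is at step 9, where the value should be x = 3419.

step 9, x = 3419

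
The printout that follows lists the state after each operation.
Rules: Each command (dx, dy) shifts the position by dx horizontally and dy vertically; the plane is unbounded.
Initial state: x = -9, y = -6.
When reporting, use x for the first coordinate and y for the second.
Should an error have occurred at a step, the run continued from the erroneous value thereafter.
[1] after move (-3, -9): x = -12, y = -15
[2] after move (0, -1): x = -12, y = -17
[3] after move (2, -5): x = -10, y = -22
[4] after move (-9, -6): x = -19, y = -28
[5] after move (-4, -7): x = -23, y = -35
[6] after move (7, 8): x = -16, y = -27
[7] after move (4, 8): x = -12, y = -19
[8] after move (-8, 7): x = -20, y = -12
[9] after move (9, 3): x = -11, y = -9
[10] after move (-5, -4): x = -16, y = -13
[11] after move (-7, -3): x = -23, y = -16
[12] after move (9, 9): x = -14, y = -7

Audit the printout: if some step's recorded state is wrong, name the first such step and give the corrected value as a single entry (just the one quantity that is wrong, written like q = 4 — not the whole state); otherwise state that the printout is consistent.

step 2, y = -16

Recomputing the run from the initial state:
step 1: x = -12, y = -15
step 2: x = -12, y = -16
step 3: x = -10, y = -21
step 4: x = -19, y = -27
step 5: x = -23, y = -34
step 6: x = -16, y = -26
step 7: x = -12, y = -18
step 8: x = -20, y = -11
step 9: x = -11, y = -8
step 10: x = -16, y = -12
step 11: x = -23, y = -15
step 12: x = -14, y = -6
The first disagreement with the printout is at step 2, where the value should be y = -16.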